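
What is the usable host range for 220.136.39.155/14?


Network: 220.136.0.0
Broadcast: 220.139.255.255
First usable = network + 1
Last usable = broadcast - 1
Range: 220.136.0.1 to 220.139.255.254


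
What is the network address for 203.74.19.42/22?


IP:   11001011.01001010.00010011.00101010
Mask: 11111111.11111111.11111100.00000000
AND operation:
Net:  11001011.01001010.00010000.00000000
Network: 203.74.16.0/22


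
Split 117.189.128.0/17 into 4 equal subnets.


New prefix = 17 + 2 = 19
Each subnet has 8192 addresses
  117.189.128.0/19
  117.189.160.0/19
  117.189.192.0/19
  117.189.224.0/19
Subnets: 117.189.128.0/19, 117.189.160.0/19, 117.189.192.0/19, 117.189.224.0/19


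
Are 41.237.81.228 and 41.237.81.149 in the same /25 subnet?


Mask: 255.255.255.128
41.237.81.228 AND mask = 41.237.81.128
41.237.81.149 AND mask = 41.237.81.128
Yes, same subnet (41.237.81.128)


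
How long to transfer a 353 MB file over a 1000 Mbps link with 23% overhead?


Effective throughput = 1000 * (1 - 23/100) = 770 Mbps
File size in Mb = 353 * 8 = 2824 Mb
Time = 2824 / 770
Time = 3.6675 seconds


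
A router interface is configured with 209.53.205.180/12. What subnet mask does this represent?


/12 means 12 network bits, 20 host bits
Binary: 11111111111100000000000000000000
Mask: 255.240.0.0


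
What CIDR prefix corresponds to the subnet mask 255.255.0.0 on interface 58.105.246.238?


Binary: 11111111.11111111.00000000.00000000
Count leading 1s
Prefix: /16


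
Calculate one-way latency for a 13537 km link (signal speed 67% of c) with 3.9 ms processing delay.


Speed = 0.67 * 3e5 km/s = 201000 km/s
Propagation delay = 13537 / 201000 = 0.0673 s = 67.3483 ms
Processing delay = 3.9 ms
Total one-way latency = 71.2483 ms


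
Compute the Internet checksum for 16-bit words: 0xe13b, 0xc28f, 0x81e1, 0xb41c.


Sum all words (with carry folding):
+ 0xe13b = 0xe13b
+ 0xc28f = 0xa3cb
+ 0x81e1 = 0x25ad
+ 0xb41c = 0xd9c9
One's complement: ~0xd9c9
Checksum = 0x2636


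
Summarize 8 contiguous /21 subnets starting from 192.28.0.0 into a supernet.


Original prefix: /21
Number of subnets: 8 = 2^3
New prefix = 21 - 3 = 18
Supernet: 192.28.0.0/18


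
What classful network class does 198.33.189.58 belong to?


First octet: 198
Binary: 11000110
110xxxxx -> Class C (192-223)
Class C, default mask 255.255.255.0 (/24)


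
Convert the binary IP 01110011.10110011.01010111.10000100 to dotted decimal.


01110011 = 115
10110011 = 179
01010111 = 87
10000100 = 132
IP: 115.179.87.132


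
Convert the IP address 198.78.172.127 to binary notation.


198 = 11000110
78 = 01001110
172 = 10101100
127 = 01111111
Binary: 11000110.01001110.10101100.01111111


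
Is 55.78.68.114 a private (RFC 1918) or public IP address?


RFC 1918 private ranges:
  10.0.0.0/8 (10.0.0.0 - 10.255.255.255)
  172.16.0.0/12 (172.16.0.0 - 172.31.255.255)
  192.168.0.0/16 (192.168.0.0 - 192.168.255.255)
Public (not in any RFC 1918 range)


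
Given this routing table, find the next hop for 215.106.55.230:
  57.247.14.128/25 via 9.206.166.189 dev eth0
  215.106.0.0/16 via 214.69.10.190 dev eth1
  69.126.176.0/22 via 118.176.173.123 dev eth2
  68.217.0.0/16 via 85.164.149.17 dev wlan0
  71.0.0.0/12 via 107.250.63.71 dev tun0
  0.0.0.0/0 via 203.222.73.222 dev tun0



Longest prefix match for 215.106.55.230:
  /25 57.247.14.128: no
  /16 215.106.0.0: MATCH
  /22 69.126.176.0: no
  /16 68.217.0.0: no
  /12 71.0.0.0: no
  /0 0.0.0.0: MATCH
Selected: next-hop 214.69.10.190 via eth1 (matched /16)


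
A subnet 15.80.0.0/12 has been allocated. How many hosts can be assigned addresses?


Host bits = 32 - 12 = 20
Total addresses = 2^20 = 1048576
Usable = total - 2 (network and broadcast)
Usable hosts: 1048574


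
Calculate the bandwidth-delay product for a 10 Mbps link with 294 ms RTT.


BDP = bandwidth * RTT
= 10 Mbps * 294 ms
= 10 * 1e6 * 294 / 1000 bits
= 2940000 bits
= 367500 bytes
= 358.8867 KB
BDP = 2940000 bits (367500 bytes)


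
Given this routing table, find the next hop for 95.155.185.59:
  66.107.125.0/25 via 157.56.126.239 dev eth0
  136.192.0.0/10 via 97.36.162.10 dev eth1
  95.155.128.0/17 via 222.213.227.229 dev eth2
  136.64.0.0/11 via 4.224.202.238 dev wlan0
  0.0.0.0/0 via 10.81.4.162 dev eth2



Longest prefix match for 95.155.185.59:
  /25 66.107.125.0: no
  /10 136.192.0.0: no
  /17 95.155.128.0: MATCH
  /11 136.64.0.0: no
  /0 0.0.0.0: MATCH
Selected: next-hop 222.213.227.229 via eth2 (matched /17)


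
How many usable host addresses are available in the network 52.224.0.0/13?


Host bits = 32 - 13 = 19
Total addresses = 2^19 = 524288
Usable = total - 2 (network and broadcast)
Usable hosts: 524286


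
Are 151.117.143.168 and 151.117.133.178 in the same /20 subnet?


Mask: 255.255.240.0
151.117.143.168 AND mask = 151.117.128.0
151.117.133.178 AND mask = 151.117.128.0
Yes, same subnet (151.117.128.0)


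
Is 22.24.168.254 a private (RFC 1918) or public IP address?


RFC 1918 private ranges:
  10.0.0.0/8 (10.0.0.0 - 10.255.255.255)
  172.16.0.0/12 (172.16.0.0 - 172.31.255.255)
  192.168.0.0/16 (192.168.0.0 - 192.168.255.255)
Public (not in any RFC 1918 range)


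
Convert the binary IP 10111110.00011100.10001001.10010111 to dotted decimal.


10111110 = 190
00011100 = 28
10001001 = 137
10010111 = 151
IP: 190.28.137.151


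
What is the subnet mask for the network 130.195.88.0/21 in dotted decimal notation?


/21 means 21 network bits, 11 host bits
Binary: 11111111111111111111100000000000
Mask: 255.255.248.0


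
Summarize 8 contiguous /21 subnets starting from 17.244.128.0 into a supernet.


Original prefix: /21
Number of subnets: 8 = 2^3
New prefix = 21 - 3 = 18
Supernet: 17.244.128.0/18


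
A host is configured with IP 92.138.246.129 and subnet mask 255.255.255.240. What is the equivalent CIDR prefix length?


Binary: 11111111.11111111.11111111.11110000
Count leading 1s
Prefix: /28


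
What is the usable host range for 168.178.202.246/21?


Network: 168.178.200.0
Broadcast: 168.178.207.255
First usable = network + 1
Last usable = broadcast - 1
Range: 168.178.200.1 to 168.178.207.254


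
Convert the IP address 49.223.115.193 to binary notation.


49 = 00110001
223 = 11011111
115 = 01110011
193 = 11000001
Binary: 00110001.11011111.01110011.11000001


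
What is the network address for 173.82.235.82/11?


IP:   10101101.01010010.11101011.01010010
Mask: 11111111.11100000.00000000.00000000
AND operation:
Net:  10101101.01000000.00000000.00000000
Network: 173.64.0.0/11


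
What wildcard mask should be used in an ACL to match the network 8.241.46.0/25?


Subnet mask: 255.255.255.128
Wildcard = 255.255.255.255 - subnet mask
255 - 255 = 0
255 - 255 = 0
255 - 255 = 0
255 - 128 = 127
Wildcard: 0.0.0.127


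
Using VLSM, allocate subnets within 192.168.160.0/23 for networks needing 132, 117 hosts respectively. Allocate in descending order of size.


132 hosts -> /24 (254 usable): 192.168.160.0/24
117 hosts -> /25 (126 usable): 192.168.161.0/25
Allocation: 192.168.160.0/24 (132 hosts, 254 usable); 192.168.161.0/25 (117 hosts, 126 usable)


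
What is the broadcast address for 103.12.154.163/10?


Network: 103.0.0.0/10
Host bits = 22
Set all host bits to 1:
Broadcast: 103.63.255.255


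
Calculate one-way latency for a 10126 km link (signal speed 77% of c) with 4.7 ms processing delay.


Speed = 0.77 * 3e5 km/s = 231000 km/s
Propagation delay = 10126 / 231000 = 0.0438 s = 43.8355 ms
Processing delay = 4.7 ms
Total one-way latency = 48.5355 ms


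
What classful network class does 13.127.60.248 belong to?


First octet: 13
Binary: 00001101
0xxxxxxx -> Class A (1-126)
Class A, default mask 255.0.0.0 (/8)


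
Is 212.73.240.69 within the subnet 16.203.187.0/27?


Subnet network: 16.203.187.0
Test IP AND mask: 212.73.240.64
No, 212.73.240.69 is not in 16.203.187.0/27


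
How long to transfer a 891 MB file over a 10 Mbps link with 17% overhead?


Effective throughput = 10 * (1 - 17/100) = 8.3 Mbps
File size in Mb = 891 * 8 = 7128 Mb
Time = 7128 / 8.3
Time = 858.7952 seconds


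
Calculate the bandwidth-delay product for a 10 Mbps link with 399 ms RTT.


BDP = bandwidth * RTT
= 10 Mbps * 399 ms
= 10 * 1e6 * 399 / 1000 bits
= 3990000 bits
= 498750 bytes
= 487.0605 KB
BDP = 3990000 bits (498750 bytes)


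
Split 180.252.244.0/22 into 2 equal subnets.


New prefix = 22 + 1 = 23
Each subnet has 512 addresses
  180.252.244.0/23
  180.252.246.0/23
Subnets: 180.252.244.0/23, 180.252.246.0/23


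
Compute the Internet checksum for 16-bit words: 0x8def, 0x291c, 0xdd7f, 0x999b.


Sum all words (with carry folding):
+ 0x8def = 0x8def
+ 0x291c = 0xb70b
+ 0xdd7f = 0x948b
+ 0x999b = 0x2e27
One's complement: ~0x2e27
Checksum = 0xd1d8


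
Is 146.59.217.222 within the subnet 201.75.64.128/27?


Subnet network: 201.75.64.128
Test IP AND mask: 146.59.217.192
No, 146.59.217.222 is not in 201.75.64.128/27


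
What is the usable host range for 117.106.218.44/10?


Network: 117.64.0.0
Broadcast: 117.127.255.255
First usable = network + 1
Last usable = broadcast - 1
Range: 117.64.0.1 to 117.127.255.254


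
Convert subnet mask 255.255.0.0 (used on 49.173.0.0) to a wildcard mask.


Subnet mask: 255.255.0.0
Wildcard = 255.255.255.255 - subnet mask
255 - 255 = 0
255 - 255 = 0
255 - 0 = 255
255 - 0 = 255
Wildcard: 0.0.255.255


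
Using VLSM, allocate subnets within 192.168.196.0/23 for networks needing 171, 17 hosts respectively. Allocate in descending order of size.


171 hosts -> /24 (254 usable): 192.168.196.0/24
17 hosts -> /27 (30 usable): 192.168.197.0/27
Allocation: 192.168.196.0/24 (171 hosts, 254 usable); 192.168.197.0/27 (17 hosts, 30 usable)


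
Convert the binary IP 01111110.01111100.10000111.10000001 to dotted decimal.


01111110 = 126
01111100 = 124
10000111 = 135
10000001 = 129
IP: 126.124.135.129


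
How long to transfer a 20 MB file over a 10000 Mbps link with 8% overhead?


Effective throughput = 10000 * (1 - 8/100) = 9200 Mbps
File size in Mb = 20 * 8 = 160 Mb
Time = 160 / 9200
Time = 0.0174 seconds


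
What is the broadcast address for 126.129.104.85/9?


Network: 126.128.0.0/9
Host bits = 23
Set all host bits to 1:
Broadcast: 126.255.255.255


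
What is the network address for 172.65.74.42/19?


IP:   10101100.01000001.01001010.00101010
Mask: 11111111.11111111.11100000.00000000
AND operation:
Net:  10101100.01000001.01000000.00000000
Network: 172.65.64.0/19


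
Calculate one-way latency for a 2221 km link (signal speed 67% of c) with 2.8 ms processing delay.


Speed = 0.67 * 3e5 km/s = 201000 km/s
Propagation delay = 2221 / 201000 = 0.011 s = 11.0498 ms
Processing delay = 2.8 ms
Total one-way latency = 13.8498 ms


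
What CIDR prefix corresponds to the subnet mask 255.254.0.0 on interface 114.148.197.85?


Binary: 11111111.11111110.00000000.00000000
Count leading 1s
Prefix: /15


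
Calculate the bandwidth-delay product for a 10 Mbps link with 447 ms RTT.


BDP = bandwidth * RTT
= 10 Mbps * 447 ms
= 10 * 1e6 * 447 / 1000 bits
= 4470000 bits
= 558750 bytes
= 545.6543 KB
BDP = 4470000 bits (558750 bytes)


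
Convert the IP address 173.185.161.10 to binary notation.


173 = 10101101
185 = 10111001
161 = 10100001
10 = 00001010
Binary: 10101101.10111001.10100001.00001010


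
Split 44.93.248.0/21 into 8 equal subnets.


New prefix = 21 + 3 = 24
Each subnet has 256 addresses
  44.93.248.0/24
  44.93.249.0/24
  44.93.250.0/24
  44.93.251.0/24
  44.93.252.0/24
  44.93.253.0/24
  44.93.254.0/24
  44.93.255.0/24
Subnets: 44.93.248.0/24, 44.93.249.0/24, 44.93.250.0/24, 44.93.251.0/24, 44.93.252.0/24, 44.93.253.0/24, 44.93.254.0/24, 44.93.255.0/24


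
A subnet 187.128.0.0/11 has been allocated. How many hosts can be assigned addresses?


Host bits = 32 - 11 = 21
Total addresses = 2^21 = 2097152
Usable = total - 2 (network and broadcast)
Usable hosts: 2097150


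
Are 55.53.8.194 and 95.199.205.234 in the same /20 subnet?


Mask: 255.255.240.0
55.53.8.194 AND mask = 55.53.0.0
95.199.205.234 AND mask = 95.199.192.0
No, different subnets (55.53.0.0 vs 95.199.192.0)


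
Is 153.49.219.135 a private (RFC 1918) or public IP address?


RFC 1918 private ranges:
  10.0.0.0/8 (10.0.0.0 - 10.255.255.255)
  172.16.0.0/12 (172.16.0.0 - 172.31.255.255)
  192.168.0.0/16 (192.168.0.0 - 192.168.255.255)
Public (not in any RFC 1918 range)


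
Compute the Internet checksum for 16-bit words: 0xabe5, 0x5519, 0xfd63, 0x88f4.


Sum all words (with carry folding):
+ 0xabe5 = 0xabe5
+ 0x5519 = 0x00ff
+ 0xfd63 = 0xfe62
+ 0x88f4 = 0x8757
One's complement: ~0x8757
Checksum = 0x78a8


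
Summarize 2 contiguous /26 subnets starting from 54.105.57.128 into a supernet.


Original prefix: /26
Number of subnets: 2 = 2^1
New prefix = 26 - 1 = 25
Supernet: 54.105.57.128/25


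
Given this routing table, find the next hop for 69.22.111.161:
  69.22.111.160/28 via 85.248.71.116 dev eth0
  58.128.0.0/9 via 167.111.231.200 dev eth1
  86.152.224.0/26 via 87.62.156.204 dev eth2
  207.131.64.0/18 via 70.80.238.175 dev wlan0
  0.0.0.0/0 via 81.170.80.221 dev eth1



Longest prefix match for 69.22.111.161:
  /28 69.22.111.160: MATCH
  /9 58.128.0.0: no
  /26 86.152.224.0: no
  /18 207.131.64.0: no
  /0 0.0.0.0: MATCH
Selected: next-hop 85.248.71.116 via eth0 (matched /28)


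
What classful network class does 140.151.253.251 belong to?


First octet: 140
Binary: 10001100
10xxxxxx -> Class B (128-191)
Class B, default mask 255.255.0.0 (/16)


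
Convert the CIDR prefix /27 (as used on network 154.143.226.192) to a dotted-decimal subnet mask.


/27 means 27 network bits, 5 host bits
Binary: 11111111111111111111111111100000
Mask: 255.255.255.224


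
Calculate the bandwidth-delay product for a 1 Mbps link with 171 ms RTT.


BDP = bandwidth * RTT
= 1 Mbps * 171 ms
= 1 * 1e6 * 171 / 1000 bits
= 171000 bits
= 21375 bytes
= 20.874 KB
BDP = 171000 bits (21375 bytes)


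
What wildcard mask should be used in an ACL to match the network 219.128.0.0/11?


Subnet mask: 255.224.0.0
Wildcard = 255.255.255.255 - subnet mask
255 - 255 = 0
255 - 224 = 31
255 - 0 = 255
255 - 0 = 255
Wildcard: 0.31.255.255


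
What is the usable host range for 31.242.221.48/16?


Network: 31.242.0.0
Broadcast: 31.242.255.255
First usable = network + 1
Last usable = broadcast - 1
Range: 31.242.0.1 to 31.242.255.254


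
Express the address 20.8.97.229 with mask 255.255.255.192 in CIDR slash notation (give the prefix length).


Binary: 11111111.11111111.11111111.11000000
Count leading 1s
Prefix: /26


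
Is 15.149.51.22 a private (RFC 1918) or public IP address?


RFC 1918 private ranges:
  10.0.0.0/8 (10.0.0.0 - 10.255.255.255)
  172.16.0.0/12 (172.16.0.0 - 172.31.255.255)
  192.168.0.0/16 (192.168.0.0 - 192.168.255.255)
Public (not in any RFC 1918 range)


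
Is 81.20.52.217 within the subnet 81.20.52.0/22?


Subnet network: 81.20.52.0
Test IP AND mask: 81.20.52.0
Yes, 81.20.52.217 is in 81.20.52.0/22


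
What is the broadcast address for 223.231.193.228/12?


Network: 223.224.0.0/12
Host bits = 20
Set all host bits to 1:
Broadcast: 223.239.255.255


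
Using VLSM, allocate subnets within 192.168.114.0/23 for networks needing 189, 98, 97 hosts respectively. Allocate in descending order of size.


189 hosts -> /24 (254 usable): 192.168.114.0/24
98 hosts -> /25 (126 usable): 192.168.115.0/25
97 hosts -> /25 (126 usable): 192.168.115.128/25
Allocation: 192.168.114.0/24 (189 hosts, 254 usable); 192.168.115.0/25 (98 hosts, 126 usable); 192.168.115.128/25 (97 hosts, 126 usable)


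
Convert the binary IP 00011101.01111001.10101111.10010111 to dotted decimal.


00011101 = 29
01111001 = 121
10101111 = 175
10010111 = 151
IP: 29.121.175.151


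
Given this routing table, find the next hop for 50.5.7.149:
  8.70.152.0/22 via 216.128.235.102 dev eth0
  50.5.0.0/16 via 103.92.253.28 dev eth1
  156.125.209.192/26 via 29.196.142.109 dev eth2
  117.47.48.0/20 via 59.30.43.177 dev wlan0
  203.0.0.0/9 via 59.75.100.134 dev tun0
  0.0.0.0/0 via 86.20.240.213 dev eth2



Longest prefix match for 50.5.7.149:
  /22 8.70.152.0: no
  /16 50.5.0.0: MATCH
  /26 156.125.209.192: no
  /20 117.47.48.0: no
  /9 203.0.0.0: no
  /0 0.0.0.0: MATCH
Selected: next-hop 103.92.253.28 via eth1 (matched /16)


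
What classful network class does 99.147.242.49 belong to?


First octet: 99
Binary: 01100011
0xxxxxxx -> Class A (1-126)
Class A, default mask 255.0.0.0 (/8)


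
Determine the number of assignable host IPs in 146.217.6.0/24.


Host bits = 32 - 24 = 8
Total addresses = 2^8 = 256
Usable = total - 2 (network and broadcast)
Usable hosts: 254


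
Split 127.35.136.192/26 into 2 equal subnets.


New prefix = 26 + 1 = 27
Each subnet has 32 addresses
  127.35.136.192/27
  127.35.136.224/27
Subnets: 127.35.136.192/27, 127.35.136.224/27


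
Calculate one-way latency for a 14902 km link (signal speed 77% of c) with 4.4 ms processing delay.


Speed = 0.77 * 3e5 km/s = 231000 km/s
Propagation delay = 14902 / 231000 = 0.0645 s = 64.5108 ms
Processing delay = 4.4 ms
Total one-way latency = 68.9108 ms


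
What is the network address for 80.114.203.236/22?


IP:   01010000.01110010.11001011.11101100
Mask: 11111111.11111111.11111100.00000000
AND operation:
Net:  01010000.01110010.11001000.00000000
Network: 80.114.200.0/22


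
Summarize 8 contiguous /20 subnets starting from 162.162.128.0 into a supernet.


Original prefix: /20
Number of subnets: 8 = 2^3
New prefix = 20 - 3 = 17
Supernet: 162.162.128.0/17


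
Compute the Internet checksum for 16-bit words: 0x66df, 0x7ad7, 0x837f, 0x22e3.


Sum all words (with carry folding):
+ 0x66df = 0x66df
+ 0x7ad7 = 0xe1b6
+ 0x837f = 0x6536
+ 0x22e3 = 0x8819
One's complement: ~0x8819
Checksum = 0x77e6


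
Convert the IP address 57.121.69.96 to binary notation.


57 = 00111001
121 = 01111001
69 = 01000101
96 = 01100000
Binary: 00111001.01111001.01000101.01100000


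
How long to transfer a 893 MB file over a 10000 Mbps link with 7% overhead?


Effective throughput = 10000 * (1 - 7/100) = 9300 Mbps
File size in Mb = 893 * 8 = 7144 Mb
Time = 7144 / 9300
Time = 0.7682 seconds


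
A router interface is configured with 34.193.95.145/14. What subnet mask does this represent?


/14 means 14 network bits, 18 host bits
Binary: 11111111111111000000000000000000
Mask: 255.252.0.0


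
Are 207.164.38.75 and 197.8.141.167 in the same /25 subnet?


Mask: 255.255.255.128
207.164.38.75 AND mask = 207.164.38.0
197.8.141.167 AND mask = 197.8.141.128
No, different subnets (207.164.38.0 vs 197.8.141.128)


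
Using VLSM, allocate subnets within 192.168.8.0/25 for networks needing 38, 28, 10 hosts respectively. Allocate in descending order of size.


38 hosts -> /26 (62 usable): 192.168.8.0/26
28 hosts -> /27 (30 usable): 192.168.8.64/27
10 hosts -> /28 (14 usable): 192.168.8.96/28
Allocation: 192.168.8.0/26 (38 hosts, 62 usable); 192.168.8.64/27 (28 hosts, 30 usable); 192.168.8.96/28 (10 hosts, 14 usable)


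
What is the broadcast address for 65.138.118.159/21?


Network: 65.138.112.0/21
Host bits = 11
Set all host bits to 1:
Broadcast: 65.138.119.255


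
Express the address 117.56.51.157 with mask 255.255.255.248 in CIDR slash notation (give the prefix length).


Binary: 11111111.11111111.11111111.11111000
Count leading 1s
Prefix: /29


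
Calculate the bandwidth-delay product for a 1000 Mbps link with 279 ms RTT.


BDP = bandwidth * RTT
= 1000 Mbps * 279 ms
= 1000 * 1e6 * 279 / 1000 bits
= 279000000 bits
= 34875000 bytes
= 34057.6172 KB
BDP = 279000000 bits (34875000 bytes)


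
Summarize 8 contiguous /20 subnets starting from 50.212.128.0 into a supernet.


Original prefix: /20
Number of subnets: 8 = 2^3
New prefix = 20 - 3 = 17
Supernet: 50.212.128.0/17


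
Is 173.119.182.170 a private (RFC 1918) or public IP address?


RFC 1918 private ranges:
  10.0.0.0/8 (10.0.0.0 - 10.255.255.255)
  172.16.0.0/12 (172.16.0.0 - 172.31.255.255)
  192.168.0.0/16 (192.168.0.0 - 192.168.255.255)
Public (not in any RFC 1918 range)


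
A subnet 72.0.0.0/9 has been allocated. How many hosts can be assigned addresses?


Host bits = 32 - 9 = 23
Total addresses = 2^23 = 8388608
Usable = total - 2 (network and broadcast)
Usable hosts: 8388606


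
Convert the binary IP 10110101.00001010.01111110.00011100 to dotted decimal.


10110101 = 181
00001010 = 10
01111110 = 126
00011100 = 28
IP: 181.10.126.28


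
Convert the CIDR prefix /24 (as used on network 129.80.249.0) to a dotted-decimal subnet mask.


/24 means 24 network bits, 8 host bits
Binary: 11111111111111111111111100000000
Mask: 255.255.255.0


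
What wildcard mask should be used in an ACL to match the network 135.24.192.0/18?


Subnet mask: 255.255.192.0
Wildcard = 255.255.255.255 - subnet mask
255 - 255 = 0
255 - 255 = 0
255 - 192 = 63
255 - 0 = 255
Wildcard: 0.0.63.255


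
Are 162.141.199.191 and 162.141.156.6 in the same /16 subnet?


Mask: 255.255.0.0
162.141.199.191 AND mask = 162.141.0.0
162.141.156.6 AND mask = 162.141.0.0
Yes, same subnet (162.141.0.0)


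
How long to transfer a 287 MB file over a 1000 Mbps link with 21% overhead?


Effective throughput = 1000 * (1 - 21/100) = 790 Mbps
File size in Mb = 287 * 8 = 2296 Mb
Time = 2296 / 790
Time = 2.9063 seconds


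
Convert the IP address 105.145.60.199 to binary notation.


105 = 01101001
145 = 10010001
60 = 00111100
199 = 11000111
Binary: 01101001.10010001.00111100.11000111


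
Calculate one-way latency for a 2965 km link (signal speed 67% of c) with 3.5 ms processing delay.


Speed = 0.67 * 3e5 km/s = 201000 km/s
Propagation delay = 2965 / 201000 = 0.0148 s = 14.7512 ms
Processing delay = 3.5 ms
Total one-way latency = 18.2512 ms


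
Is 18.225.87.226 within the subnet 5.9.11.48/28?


Subnet network: 5.9.11.48
Test IP AND mask: 18.225.87.224
No, 18.225.87.226 is not in 5.9.11.48/28


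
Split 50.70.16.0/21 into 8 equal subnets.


New prefix = 21 + 3 = 24
Each subnet has 256 addresses
  50.70.16.0/24
  50.70.17.0/24
  50.70.18.0/24
  50.70.19.0/24
  50.70.20.0/24
  50.70.21.0/24
  50.70.22.0/24
  50.70.23.0/24
Subnets: 50.70.16.0/24, 50.70.17.0/24, 50.70.18.0/24, 50.70.19.0/24, 50.70.20.0/24, 50.70.21.0/24, 50.70.22.0/24, 50.70.23.0/24


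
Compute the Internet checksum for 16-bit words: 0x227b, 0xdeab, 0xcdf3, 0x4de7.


Sum all words (with carry folding):
+ 0x227b = 0x227b
+ 0xdeab = 0x0127
+ 0xcdf3 = 0xcf1a
+ 0x4de7 = 0x1d02
One's complement: ~0x1d02
Checksum = 0xe2fd


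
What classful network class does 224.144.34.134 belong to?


First octet: 224
Binary: 11100000
1110xxxx -> Class D (224-239)
Class D (multicast), default mask N/A


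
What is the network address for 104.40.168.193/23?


IP:   01101000.00101000.10101000.11000001
Mask: 11111111.11111111.11111110.00000000
AND operation:
Net:  01101000.00101000.10101000.00000000
Network: 104.40.168.0/23


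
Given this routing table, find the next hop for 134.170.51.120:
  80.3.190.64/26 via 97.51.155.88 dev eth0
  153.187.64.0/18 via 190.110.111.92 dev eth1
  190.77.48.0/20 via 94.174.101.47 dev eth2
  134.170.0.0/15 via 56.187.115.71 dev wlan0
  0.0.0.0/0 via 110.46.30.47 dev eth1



Longest prefix match for 134.170.51.120:
  /26 80.3.190.64: no
  /18 153.187.64.0: no
  /20 190.77.48.0: no
  /15 134.170.0.0: MATCH
  /0 0.0.0.0: MATCH
Selected: next-hop 56.187.115.71 via wlan0 (matched /15)


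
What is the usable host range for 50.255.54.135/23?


Network: 50.255.54.0
Broadcast: 50.255.55.255
First usable = network + 1
Last usable = broadcast - 1
Range: 50.255.54.1 to 50.255.55.254


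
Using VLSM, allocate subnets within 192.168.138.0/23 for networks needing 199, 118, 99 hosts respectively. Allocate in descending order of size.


199 hosts -> /24 (254 usable): 192.168.138.0/24
118 hosts -> /25 (126 usable): 192.168.139.0/25
99 hosts -> /25 (126 usable): 192.168.139.128/25
Allocation: 192.168.138.0/24 (199 hosts, 254 usable); 192.168.139.0/25 (118 hosts, 126 usable); 192.168.139.128/25 (99 hosts, 126 usable)


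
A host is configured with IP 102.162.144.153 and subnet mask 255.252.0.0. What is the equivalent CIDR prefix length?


Binary: 11111111.11111100.00000000.00000000
Count leading 1s
Prefix: /14


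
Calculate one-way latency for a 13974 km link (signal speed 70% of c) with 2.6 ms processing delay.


Speed = 0.7 * 3e5 km/s = 210000 km/s
Propagation delay = 13974 / 210000 = 0.0665 s = 66.5429 ms
Processing delay = 2.6 ms
Total one-way latency = 69.1429 ms


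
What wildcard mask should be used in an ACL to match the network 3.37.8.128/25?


Subnet mask: 255.255.255.128
Wildcard = 255.255.255.255 - subnet mask
255 - 255 = 0
255 - 255 = 0
255 - 255 = 0
255 - 128 = 127
Wildcard: 0.0.0.127


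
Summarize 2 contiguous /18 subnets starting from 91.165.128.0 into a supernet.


Original prefix: /18
Number of subnets: 2 = 2^1
New prefix = 18 - 1 = 17
Supernet: 91.165.128.0/17


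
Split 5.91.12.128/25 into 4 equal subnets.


New prefix = 25 + 2 = 27
Each subnet has 32 addresses
  5.91.12.128/27
  5.91.12.160/27
  5.91.12.192/27
  5.91.12.224/27
Subnets: 5.91.12.128/27, 5.91.12.160/27, 5.91.12.192/27, 5.91.12.224/27


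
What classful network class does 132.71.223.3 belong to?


First octet: 132
Binary: 10000100
10xxxxxx -> Class B (128-191)
Class B, default mask 255.255.0.0 (/16)


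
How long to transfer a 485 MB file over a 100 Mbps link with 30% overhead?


Effective throughput = 100 * (1 - 30/100) = 70 Mbps
File size in Mb = 485 * 8 = 3880 Mb
Time = 3880 / 70
Time = 55.4286 seconds


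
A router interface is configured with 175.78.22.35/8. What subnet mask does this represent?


/8 means 8 network bits, 24 host bits
Binary: 11111111000000000000000000000000
Mask: 255.0.0.0


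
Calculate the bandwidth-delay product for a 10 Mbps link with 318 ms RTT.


BDP = bandwidth * RTT
= 10 Mbps * 318 ms
= 10 * 1e6 * 318 / 1000 bits
= 3180000 bits
= 397500 bytes
= 388.1836 KB
BDP = 3180000 bits (397500 bytes)


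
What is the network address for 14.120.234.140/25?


IP:   00001110.01111000.11101010.10001100
Mask: 11111111.11111111.11111111.10000000
AND operation:
Net:  00001110.01111000.11101010.10000000
Network: 14.120.234.128/25


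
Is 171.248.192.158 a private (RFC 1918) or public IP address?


RFC 1918 private ranges:
  10.0.0.0/8 (10.0.0.0 - 10.255.255.255)
  172.16.0.0/12 (172.16.0.0 - 172.31.255.255)
  192.168.0.0/16 (192.168.0.0 - 192.168.255.255)
Public (not in any RFC 1918 range)


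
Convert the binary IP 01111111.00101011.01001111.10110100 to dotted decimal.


01111111 = 127
00101011 = 43
01001111 = 79
10110100 = 180
IP: 127.43.79.180


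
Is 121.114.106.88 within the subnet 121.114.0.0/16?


Subnet network: 121.114.0.0
Test IP AND mask: 121.114.0.0
Yes, 121.114.106.88 is in 121.114.0.0/16


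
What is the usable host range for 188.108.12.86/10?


Network: 188.64.0.0
Broadcast: 188.127.255.255
First usable = network + 1
Last usable = broadcast - 1
Range: 188.64.0.1 to 188.127.255.254


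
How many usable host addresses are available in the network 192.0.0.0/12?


Host bits = 32 - 12 = 20
Total addresses = 2^20 = 1048576
Usable = total - 2 (network and broadcast)
Usable hosts: 1048574


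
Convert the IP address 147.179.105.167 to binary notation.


147 = 10010011
179 = 10110011
105 = 01101001
167 = 10100111
Binary: 10010011.10110011.01101001.10100111


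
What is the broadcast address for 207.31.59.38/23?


Network: 207.31.58.0/23
Host bits = 9
Set all host bits to 1:
Broadcast: 207.31.59.255


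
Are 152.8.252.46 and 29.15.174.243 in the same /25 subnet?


Mask: 255.255.255.128
152.8.252.46 AND mask = 152.8.252.0
29.15.174.243 AND mask = 29.15.174.128
No, different subnets (152.8.252.0 vs 29.15.174.128)


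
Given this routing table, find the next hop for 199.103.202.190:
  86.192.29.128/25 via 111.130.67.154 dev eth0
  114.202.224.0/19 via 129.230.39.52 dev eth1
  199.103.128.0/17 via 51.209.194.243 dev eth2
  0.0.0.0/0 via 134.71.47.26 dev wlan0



Longest prefix match for 199.103.202.190:
  /25 86.192.29.128: no
  /19 114.202.224.0: no
  /17 199.103.128.0: MATCH
  /0 0.0.0.0: MATCH
Selected: next-hop 51.209.194.243 via eth2 (matched /17)


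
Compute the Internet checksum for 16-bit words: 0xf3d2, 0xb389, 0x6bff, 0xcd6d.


Sum all words (with carry folding):
+ 0xf3d2 = 0xf3d2
+ 0xb389 = 0xa75c
+ 0x6bff = 0x135c
+ 0xcd6d = 0xe0c9
One's complement: ~0xe0c9
Checksum = 0x1f36


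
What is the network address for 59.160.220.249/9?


IP:   00111011.10100000.11011100.11111001
Mask: 11111111.10000000.00000000.00000000
AND operation:
Net:  00111011.10000000.00000000.00000000
Network: 59.128.0.0/9


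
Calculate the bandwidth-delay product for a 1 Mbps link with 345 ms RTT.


BDP = bandwidth * RTT
= 1 Mbps * 345 ms
= 1 * 1e6 * 345 / 1000 bits
= 345000 bits
= 43125 bytes
= 42.1143 KB
BDP = 345000 bits (43125 bytes)


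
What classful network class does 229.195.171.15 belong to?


First octet: 229
Binary: 11100101
1110xxxx -> Class D (224-239)
Class D (multicast), default mask N/A


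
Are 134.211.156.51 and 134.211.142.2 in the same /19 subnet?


Mask: 255.255.224.0
134.211.156.51 AND mask = 134.211.128.0
134.211.142.2 AND mask = 134.211.128.0
Yes, same subnet (134.211.128.0)


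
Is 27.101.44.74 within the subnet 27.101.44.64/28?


Subnet network: 27.101.44.64
Test IP AND mask: 27.101.44.64
Yes, 27.101.44.74 is in 27.101.44.64/28


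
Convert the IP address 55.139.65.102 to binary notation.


55 = 00110111
139 = 10001011
65 = 01000001
102 = 01100110
Binary: 00110111.10001011.01000001.01100110


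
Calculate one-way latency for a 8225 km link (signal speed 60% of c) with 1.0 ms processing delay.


Speed = 0.6 * 3e5 km/s = 180000 km/s
Propagation delay = 8225 / 180000 = 0.0457 s = 45.6944 ms
Processing delay = 1.0 ms
Total one-way latency = 46.6944 ms


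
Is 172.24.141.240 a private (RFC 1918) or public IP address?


RFC 1918 private ranges:
  10.0.0.0/8 (10.0.0.0 - 10.255.255.255)
  172.16.0.0/12 (172.16.0.0 - 172.31.255.255)
  192.168.0.0/16 (192.168.0.0 - 192.168.255.255)
Private (in 172.16.0.0/12)


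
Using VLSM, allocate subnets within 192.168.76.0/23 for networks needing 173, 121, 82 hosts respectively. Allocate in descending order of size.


173 hosts -> /24 (254 usable): 192.168.76.0/24
121 hosts -> /25 (126 usable): 192.168.77.0/25
82 hosts -> /25 (126 usable): 192.168.77.128/25
Allocation: 192.168.76.0/24 (173 hosts, 254 usable); 192.168.77.0/25 (121 hosts, 126 usable); 192.168.77.128/25 (82 hosts, 126 usable)


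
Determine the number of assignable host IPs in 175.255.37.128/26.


Host bits = 32 - 26 = 6
Total addresses = 2^6 = 64
Usable = total - 2 (network and broadcast)
Usable hosts: 62


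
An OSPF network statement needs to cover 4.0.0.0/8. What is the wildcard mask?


Subnet mask: 255.0.0.0
Wildcard = 255.255.255.255 - subnet mask
255 - 255 = 0
255 - 0 = 255
255 - 0 = 255
255 - 0 = 255
Wildcard: 0.255.255.255


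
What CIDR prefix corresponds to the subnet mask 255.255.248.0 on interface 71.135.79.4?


Binary: 11111111.11111111.11111000.00000000
Count leading 1s
Prefix: /21


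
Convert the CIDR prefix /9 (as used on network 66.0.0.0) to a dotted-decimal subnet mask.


/9 means 9 network bits, 23 host bits
Binary: 11111111100000000000000000000000
Mask: 255.128.0.0


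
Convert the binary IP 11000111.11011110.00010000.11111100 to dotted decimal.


11000111 = 199
11011110 = 222
00010000 = 16
11111100 = 252
IP: 199.222.16.252


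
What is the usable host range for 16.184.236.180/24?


Network: 16.184.236.0
Broadcast: 16.184.236.255
First usable = network + 1
Last usable = broadcast - 1
Range: 16.184.236.1 to 16.184.236.254


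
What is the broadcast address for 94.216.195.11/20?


Network: 94.216.192.0/20
Host bits = 12
Set all host bits to 1:
Broadcast: 94.216.207.255


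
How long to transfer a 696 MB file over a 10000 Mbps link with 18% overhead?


Effective throughput = 10000 * (1 - 18/100) = 8200 Mbps
File size in Mb = 696 * 8 = 5568 Mb
Time = 5568 / 8200
Time = 0.679 seconds


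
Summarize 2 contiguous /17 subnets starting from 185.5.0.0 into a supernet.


Original prefix: /17
Number of subnets: 2 = 2^1
New prefix = 17 - 1 = 16
Supernet: 185.5.0.0/16


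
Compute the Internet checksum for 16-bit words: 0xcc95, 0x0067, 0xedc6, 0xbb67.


Sum all words (with carry folding):
+ 0xcc95 = 0xcc95
+ 0x0067 = 0xccfc
+ 0xedc6 = 0xbac3
+ 0xbb67 = 0x762b
One's complement: ~0x762b
Checksum = 0x89d4


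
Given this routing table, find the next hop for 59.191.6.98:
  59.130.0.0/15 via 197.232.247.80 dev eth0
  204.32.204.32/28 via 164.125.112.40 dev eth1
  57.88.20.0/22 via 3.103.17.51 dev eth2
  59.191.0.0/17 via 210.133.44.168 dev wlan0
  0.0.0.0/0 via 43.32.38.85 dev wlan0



Longest prefix match for 59.191.6.98:
  /15 59.130.0.0: no
  /28 204.32.204.32: no
  /22 57.88.20.0: no
  /17 59.191.0.0: MATCH
  /0 0.0.0.0: MATCH
Selected: next-hop 210.133.44.168 via wlan0 (matched /17)


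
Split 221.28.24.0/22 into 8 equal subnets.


New prefix = 22 + 3 = 25
Each subnet has 128 addresses
  221.28.24.0/25
  221.28.24.128/25
  221.28.25.0/25
  221.28.25.128/25
  221.28.26.0/25
  221.28.26.128/25
  221.28.27.0/25
  221.28.27.128/25
Subnets: 221.28.24.0/25, 221.28.24.128/25, 221.28.25.0/25, 221.28.25.128/25, 221.28.26.0/25, 221.28.26.128/25, 221.28.27.0/25, 221.28.27.128/25


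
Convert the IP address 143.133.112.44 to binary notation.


143 = 10001111
133 = 10000101
112 = 01110000
44 = 00101100
Binary: 10001111.10000101.01110000.00101100


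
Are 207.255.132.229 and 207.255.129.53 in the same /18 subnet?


Mask: 255.255.192.0
207.255.132.229 AND mask = 207.255.128.0
207.255.129.53 AND mask = 207.255.128.0
Yes, same subnet (207.255.128.0)


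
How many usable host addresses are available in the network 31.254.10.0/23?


Host bits = 32 - 23 = 9
Total addresses = 2^9 = 512
Usable = total - 2 (network and broadcast)
Usable hosts: 510


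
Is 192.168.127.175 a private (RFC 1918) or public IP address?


RFC 1918 private ranges:
  10.0.0.0/8 (10.0.0.0 - 10.255.255.255)
  172.16.0.0/12 (172.16.0.0 - 172.31.255.255)
  192.168.0.0/16 (192.168.0.0 - 192.168.255.255)
Private (in 192.168.0.0/16)


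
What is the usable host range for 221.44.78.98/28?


Network: 221.44.78.96
Broadcast: 221.44.78.111
First usable = network + 1
Last usable = broadcast - 1
Range: 221.44.78.97 to 221.44.78.110


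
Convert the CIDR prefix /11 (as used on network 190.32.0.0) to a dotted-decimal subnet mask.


/11 means 11 network bits, 21 host bits
Binary: 11111111111000000000000000000000
Mask: 255.224.0.0


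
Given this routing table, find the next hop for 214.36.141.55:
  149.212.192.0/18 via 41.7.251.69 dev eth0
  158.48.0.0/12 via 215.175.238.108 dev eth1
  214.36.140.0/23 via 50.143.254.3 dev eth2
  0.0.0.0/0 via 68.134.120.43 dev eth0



Longest prefix match for 214.36.141.55:
  /18 149.212.192.0: no
  /12 158.48.0.0: no
  /23 214.36.140.0: MATCH
  /0 0.0.0.0: MATCH
Selected: next-hop 50.143.254.3 via eth2 (matched /23)


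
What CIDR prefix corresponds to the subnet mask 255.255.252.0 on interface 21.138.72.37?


Binary: 11111111.11111111.11111100.00000000
Count leading 1s
Prefix: /22


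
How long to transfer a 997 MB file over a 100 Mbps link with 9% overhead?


Effective throughput = 100 * (1 - 9/100) = 91 Mbps
File size in Mb = 997 * 8 = 7976 Mb
Time = 7976 / 91
Time = 87.6484 seconds


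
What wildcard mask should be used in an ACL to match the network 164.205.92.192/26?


Subnet mask: 255.255.255.192
Wildcard = 255.255.255.255 - subnet mask
255 - 255 = 0
255 - 255 = 0
255 - 255 = 0
255 - 192 = 63
Wildcard: 0.0.0.63


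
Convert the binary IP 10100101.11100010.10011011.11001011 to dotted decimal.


10100101 = 165
11100010 = 226
10011011 = 155
11001011 = 203
IP: 165.226.155.203


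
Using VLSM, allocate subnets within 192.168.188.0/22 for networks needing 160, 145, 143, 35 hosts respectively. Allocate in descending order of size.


160 hosts -> /24 (254 usable): 192.168.188.0/24
145 hosts -> /24 (254 usable): 192.168.189.0/24
143 hosts -> /24 (254 usable): 192.168.190.0/24
35 hosts -> /26 (62 usable): 192.168.191.0/26
Allocation: 192.168.188.0/24 (160 hosts, 254 usable); 192.168.189.0/24 (145 hosts, 254 usable); 192.168.190.0/24 (143 hosts, 254 usable); 192.168.191.0/26 (35 hosts, 62 usable)


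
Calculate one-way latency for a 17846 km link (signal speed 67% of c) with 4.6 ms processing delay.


Speed = 0.67 * 3e5 km/s = 201000 km/s
Propagation delay = 17846 / 201000 = 0.0888 s = 88.7861 ms
Processing delay = 4.6 ms
Total one-way latency = 93.3861 ms


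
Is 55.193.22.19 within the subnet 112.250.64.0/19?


Subnet network: 112.250.64.0
Test IP AND mask: 55.193.0.0
No, 55.193.22.19 is not in 112.250.64.0/19


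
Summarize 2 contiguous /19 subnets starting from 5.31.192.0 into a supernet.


Original prefix: /19
Number of subnets: 2 = 2^1
New prefix = 19 - 1 = 18
Supernet: 5.31.192.0/18


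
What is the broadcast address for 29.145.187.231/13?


Network: 29.144.0.0/13
Host bits = 19
Set all host bits to 1:
Broadcast: 29.151.255.255


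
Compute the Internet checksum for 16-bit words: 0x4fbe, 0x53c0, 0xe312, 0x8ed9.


Sum all words (with carry folding):
+ 0x4fbe = 0x4fbe
+ 0x53c0 = 0xa37e
+ 0xe312 = 0x8691
+ 0x8ed9 = 0x156b
One's complement: ~0x156b
Checksum = 0xea94


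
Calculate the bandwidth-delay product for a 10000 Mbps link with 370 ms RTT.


BDP = bandwidth * RTT
= 10000 Mbps * 370 ms
= 10000 * 1e6 * 370 / 1000 bits
= 3700000000 bits
= 462500000 bytes
= 451660.1562 KB
BDP = 3700000000 bits (462500000 bytes)


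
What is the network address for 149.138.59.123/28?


IP:   10010101.10001010.00111011.01111011
Mask: 11111111.11111111.11111111.11110000
AND operation:
Net:  10010101.10001010.00111011.01110000
Network: 149.138.59.112/28


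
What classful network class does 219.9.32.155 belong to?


First octet: 219
Binary: 11011011
110xxxxx -> Class C (192-223)
Class C, default mask 255.255.255.0 (/24)


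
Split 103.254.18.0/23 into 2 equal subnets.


New prefix = 23 + 1 = 24
Each subnet has 256 addresses
  103.254.18.0/24
  103.254.19.0/24
Subnets: 103.254.18.0/24, 103.254.19.0/24


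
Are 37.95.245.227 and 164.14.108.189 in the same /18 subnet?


Mask: 255.255.192.0
37.95.245.227 AND mask = 37.95.192.0
164.14.108.189 AND mask = 164.14.64.0
No, different subnets (37.95.192.0 vs 164.14.64.0)


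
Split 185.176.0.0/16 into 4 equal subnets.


New prefix = 16 + 2 = 18
Each subnet has 16384 addresses
  185.176.0.0/18
  185.176.64.0/18
  185.176.128.0/18
  185.176.192.0/18
Subnets: 185.176.0.0/18, 185.176.64.0/18, 185.176.128.0/18, 185.176.192.0/18


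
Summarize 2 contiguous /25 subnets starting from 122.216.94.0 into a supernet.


Original prefix: /25
Number of subnets: 2 = 2^1
New prefix = 25 - 1 = 24
Supernet: 122.216.94.0/24


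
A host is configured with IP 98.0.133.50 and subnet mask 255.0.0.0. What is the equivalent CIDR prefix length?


Binary: 11111111.00000000.00000000.00000000
Count leading 1s
Prefix: /8


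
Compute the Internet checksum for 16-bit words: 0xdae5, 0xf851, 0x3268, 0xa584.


Sum all words (with carry folding):
+ 0xdae5 = 0xdae5
+ 0xf851 = 0xd337
+ 0x3268 = 0x05a0
+ 0xa584 = 0xab24
One's complement: ~0xab24
Checksum = 0x54db


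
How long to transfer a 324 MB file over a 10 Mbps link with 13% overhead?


Effective throughput = 10 * (1 - 13/100) = 8.7 Mbps
File size in Mb = 324 * 8 = 2592 Mb
Time = 2592 / 8.7
Time = 297.931 seconds
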